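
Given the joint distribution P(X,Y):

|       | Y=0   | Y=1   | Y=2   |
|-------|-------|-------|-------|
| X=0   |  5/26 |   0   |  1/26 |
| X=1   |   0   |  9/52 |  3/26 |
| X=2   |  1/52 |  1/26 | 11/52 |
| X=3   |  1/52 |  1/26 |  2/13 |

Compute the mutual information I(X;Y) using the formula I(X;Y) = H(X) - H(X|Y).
0.5625 bits

I(X;Y) = H(X) - H(X|Y)

Marginal of X (row sums):
  P(X=0) = 5/26 + 0 + 1/26 = 3/13
  P(X=1) = 0 + 9/52 + 3/26 = 15/52
  P(X=2) = 1/52 + 1/26 + 11/52 = 7/26
  P(X=3) = 1/52 + 1/26 + 2/13 = 11/52
H(X) = -[(3/13)·log₂(3/13) + (15/52)·log₂(15/52) + (7/26)·log₂(7/26) + (11/52)·log₂(11/52)]
  = 0.488187 + 0.517370 + 0.509677 + 0.474059 = 1.98929 bits

Marginal of Y (column sums):
  P(Y=0) = 5/26 + 0 + 1/52 + 1/52 = 3/13
  P(Y=1) = 0 + 9/52 + 1/26 + 1/26 = 1/4
  P(Y=2) = 1/26 + 3/26 + 11/52 + 2/13 = 27/52
H(X|Y) = Σ_y P(y)·H(X|Y=y):
  Y=0: P(Y=0) = 3/13, P(X|Y=0) = (5/6, 0, 1/12, 1/12) → H(X|Y=0) = 0.816689
  Y=1: P(Y=1) = 1/4, P(X|Y=1) = (0, 9/13, 2/13, 2/13) → H(X|Y=1) = 1.198184
  Y=2: P(Y=2) = 27/52, P(X|Y=2) = (2/27, 2/9, 11/27, 8/27) → H(X|Y=2) = 1.808090
H(X|Y) = (3/13)·0.816689 + (1/4)·1.198184 + (27/52)·1.808090 = 1.42683 bits

I(X;Y) = H(X) - H(X|Y) = 1.98929 - 1.42683 = 0.5625 bits

Cross-check via I(X;Y) = H(X) + H(Y) - H(X,Y): computing H(Y) from the column sums and H(X,Y) from the 12 cells in the same way gives H(Y) = 1.47915 bits and H(X,Y) = 2.90598 bits, so
I(X;Y) = 1.98929 + 1.47915 - 2.90598 = 0.5625 bits ✓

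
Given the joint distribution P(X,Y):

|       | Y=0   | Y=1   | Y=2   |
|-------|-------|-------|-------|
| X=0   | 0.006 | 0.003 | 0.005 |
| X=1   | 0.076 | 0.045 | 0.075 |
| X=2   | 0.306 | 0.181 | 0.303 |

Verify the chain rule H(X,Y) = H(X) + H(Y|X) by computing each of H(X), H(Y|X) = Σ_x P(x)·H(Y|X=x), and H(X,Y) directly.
H(X) = 0.8157 bits, H(Y|X) = 1.5472 bits, H(X,Y) = 2.3629 bits

Marginal of X (row sums):
  P(X=0) = 0.006 + 0.003 + 0.005 = 0.014
  P(X=1) = 0.076 + 0.045 + 0.075 = 0.196
  P(X=2) = 0.306 + 0.181 + 0.303 = 0.790
H(X) = -[0.014·log₂(0.014) + 0.196·log₂(0.196) + 0.790·log₂(0.790)]
  = 0.086218 + 0.460811 + 0.268660 = 0.8157 bits

H(Y|X) = Σ_x P(x)·H(Y|X=x):
  X=0: P(X=0) = 0.014, P(Y|X=0) = (3/7, 3/14, 5/14) → H(Y|X=0) = 1.530619
  X=1: P(X=1) = 0.196, P(Y|X=1) = (19/49, 45/196, 75/196) → H(Y|X=1) = 1.547683
  X=2: P(X=2) = 0.790, P(Y|X=2) = (153/395, 181/790, 303/790) → H(Y|X=2) = 1.547336
H(Y|X) = 0.014·1.530619 + 0.196·1.547683 + 0.790·1.547336 = 1.5472 bits

H(X,Y) = -Σ_{x,y} P(x,y) log₂ P(x,y). Per-cell terms -P(x,y)·log₂P(x,y):
  X=0: 0.044285, 0.025142, 0.038219
  X=1: 0.282557, 0.201327, 0.280272
  X=2: 0.522769, 0.446335, 0.521951
Sum of the 9 terms: H(X,Y) = 2.3629 bits

Chain rule check:
  H(X) + H(Y|X) = 0.8157 + 1.5472 = 2.3629 bits
  H(X,Y) = 2.3629 bits
✓ Chain rule verified.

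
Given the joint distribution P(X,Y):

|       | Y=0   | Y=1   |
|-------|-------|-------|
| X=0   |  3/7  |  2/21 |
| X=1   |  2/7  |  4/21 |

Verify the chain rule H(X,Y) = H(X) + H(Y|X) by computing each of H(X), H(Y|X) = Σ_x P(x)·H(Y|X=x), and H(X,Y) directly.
H(X) = 0.9984 bits, H(Y|X) = 0.8207 bits, H(X,Y) = 1.8190 bits

Marginal of X (row sums):
  P(X=0) = 3/7 + 2/21 = 11/21
  P(X=1) = 2/7 + 4/21 = 10/21
H(X) = -[(11/21)·log₂(11/21) + (10/21)·log₂(10/21)]
  = 0.48865 + 0.50971 = 0.9984 bits

H(Y|X) = Σ_x P(x)·H(Y|X=x):
  X=0: P(X=0) = 11/21, P(Y|X=0) = (9/11, 2/11) → H(Y|X=0) = 0.68404
  X=1: P(X=1) = 10/21, P(Y|X=1) = (3/5, 2/5) → H(Y|X=1) = 0.97095
H(Y|X) = (11/21)·0.68404 + (10/21)·0.97095 = 0.8207 bits

H(X,Y) = -Σ_{x,y} P(x,y) log₂ P(x,y). Per-cell terms -P(x,y)·log₂P(x,y):
  X=0: 0.52388, 0.32308
  X=1: 0.51639, 0.45568
Sum of the 4 terms: H(X,Y) = 1.8190 bits

Chain rule check:
  H(X) + H(Y|X) = 0.9984 + 0.8207 = 1.8191 bits
  H(X,Y) = 1.8190 bits
✓ Chain rule verified (Δ = 0.0001 is 4-dp rounding noise: each of the three values was rounded independently).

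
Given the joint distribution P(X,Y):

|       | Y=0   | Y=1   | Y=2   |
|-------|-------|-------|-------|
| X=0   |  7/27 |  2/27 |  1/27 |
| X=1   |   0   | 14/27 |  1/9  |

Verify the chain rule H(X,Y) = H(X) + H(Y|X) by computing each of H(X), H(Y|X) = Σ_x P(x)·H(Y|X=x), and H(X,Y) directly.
H(X) = 0.9510 bits, H(Y|X) = 0.8517 bits, H(X,Y) = 1.8027 bits

Marginal of X (row sums):
  P(X=0) = 7/27 + 2/27 + 1/27 = 10/27
  P(X=1) = 0 + 14/27 + 1/9 = 17/27
H(X) = -[(10/27)·log₂(10/27) + (17/27)·log₂(17/27)]
  = 0.53073 + 0.42023 = 0.9510 bits

H(Y|X) = Σ_x P(x)·H(Y|X=x):
  X=0: P(X=0) = 10/27, P(Y|X=0) = (7/10, 1/5, 1/10) → H(Y|X=0) = 1.15678
  X=1: P(X=1) = 17/27, P(Y|X=1) = (0, 14/17, 3/17) → H(Y|X=1) = 0.67229
H(Y|X) = (10/27)·1.15678 + (17/27)·0.67229 = 0.8517 bits

H(X,Y) = -Σ_{x,y} P(x,y) log₂ P(x,y). Per-cell terms -P(x,y)·log₂P(x,y):
  X=0: 0.50492, 0.27814, 0.17611
  X=1: 0.00000, 0.49131, 0.35221
  (cells with P = 0 contribute 0)
Sum of the 6 terms: H(X,Y) = 1.8027 bits

Chain rule check:
  H(X) + H(Y|X) = 0.9510 + 0.8517 = 1.8027 bits
  H(X,Y) = 1.8027 bits
✓ Chain rule verified.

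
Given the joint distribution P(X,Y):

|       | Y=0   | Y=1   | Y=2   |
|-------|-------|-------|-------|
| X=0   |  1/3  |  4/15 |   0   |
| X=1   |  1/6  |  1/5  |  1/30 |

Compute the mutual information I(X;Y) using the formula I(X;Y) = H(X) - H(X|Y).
0.0520 bits

I(X;Y) = H(X) - H(X|Y)

Marginal of X (row sums):
  P(X=0) = 1/3 + 4/15 + 0 = 3/5
  P(X=1) = 1/6 + 1/5 + 1/30 = 2/5
H(X) = -[(3/5)·log₂(3/5) + (2/5)·log₂(2/5)]
  = 0.44218 + 0.52877 = 0.97095 bits

Marginal of Y (column sums):
  P(Y=0) = 1/3 + 1/6 = 1/2
  P(Y=1) = 4/15 + 1/5 = 7/15
  P(Y=2) = 0 + 1/30 = 1/30
H(X|Y) = Σ_y P(y)·H(X|Y=y):
  Y=0: P(Y=0) = 1/2, P(X|Y=0) = (2/3, 1/3) → H(X|Y=0) = 0.91830
  Y=1: P(Y=1) = 7/15, P(X|Y=1) = (4/7, 3/7) → H(X|Y=1) = 0.98523
  Y=2: P(Y=2) = 1/30, P(X|Y=2) = (0, 1) → H(X|Y=2) = 0.00000
H(X|Y) = (1/2)·0.91830 + (7/15)·0.98523 + (1/30)·0.00000 = 0.91892 bits

I(X;Y) = H(X) - H(X|Y) = 0.97095 - 0.91892 = 0.0520 bits

Cross-check via I(X;Y) = H(X) + H(Y) - H(X,Y): computing H(Y) from the column sums and H(X,Y) from the 6 cells in the same way gives H(Y) = 1.17668 bits and H(X,Y) = 2.09560 bits, so
I(X;Y) = 0.97095 + 1.17668 - 2.09560 = 0.0520 bits ✓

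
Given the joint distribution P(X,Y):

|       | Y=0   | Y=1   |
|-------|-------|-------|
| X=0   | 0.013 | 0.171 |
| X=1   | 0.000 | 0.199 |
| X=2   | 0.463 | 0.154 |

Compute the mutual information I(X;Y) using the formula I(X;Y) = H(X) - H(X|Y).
0.4304 bits

I(X;Y) = H(X) - H(X|Y)

Marginal of X (row sums):
  P(X=0) = 0.013 + 0.171 = 0.184
  P(X=1) = 0.000 + 0.199 = 0.199
  P(X=2) = 0.463 + 0.154 = 0.617
H(X) = -[0.184·log₂(0.184) + 0.199·log₂(0.199) + 0.617·log₂(0.617)]
  = 0.4494 + 0.4635 + 0.4298 = 1.3427 bits

Marginal of Y (column sums):
  P(Y=0) = 0.013 + 0.000 + 0.463 = 0.476
  P(Y=1) = 0.171 + 0.199 + 0.154 = 0.524
H(X|Y) = Σ_y P(y)·H(X|Y=y):
  Y=0: P(Y=0) = 0.476, P(X|Y=0) = (13/476, 0, 463/476) → H(X|Y=0) = 0.1807
  Y=1: P(Y=1) = 0.524, P(X|Y=1) = (171/524, 199/524, 77/262) → H(X|Y=1) = 1.5769
H(X|Y) = 0.476·0.1807 + 0.524·1.5769 = 0.9123 bits

I(X;Y) = H(X) - H(X|Y) = 1.3427 - 0.9123 = 0.4304 bits

Cross-check via I(X;Y) = H(X) + H(Y) - H(X,Y): computing H(Y) from the column sums and H(X,Y) from the 6 cells in the same way gives H(Y) = 0.9983 bits and H(X,Y) = 1.9106 bits, so
I(X;Y) = 1.3427 + 0.9983 - 1.9106 = 0.4304 bits ✓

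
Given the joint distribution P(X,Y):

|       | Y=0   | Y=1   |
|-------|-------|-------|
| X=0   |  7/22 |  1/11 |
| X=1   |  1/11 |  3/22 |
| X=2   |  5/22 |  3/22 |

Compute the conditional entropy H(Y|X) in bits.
0.8804 bits

H(Y|X) = H(X,Y) - H(X)

H(X,Y) = -Σ_{x,y} P(x,y) log₂ P(x,y). Per-cell terms -P(x,y)·log₂P(x,y):
  X=0: 0.52566, 0.31449
  X=1: 0.31449, 0.39197
  X=2: 0.48580, 0.39197
Sum of the 6 terms: H(X,Y) = 2.4244 bits

Marginal of X (row sums):
  P(X=0) = 7/22 + 1/11 = 9/22
  P(X=1) = 1/11 + 3/22 = 5/22
  P(X=2) = 5/22 + 3/22 = 4/11
H(X) = -[(9/22)·log₂(9/22) + (5/22)·log₂(5/22) + (4/11)·log₂(4/11)]
  = 0.52753 + 0.48580 + 0.53070 = 1.5440 bits

H(Y|X) = H(X,Y) - H(X) = 2.4244 - 1.5440 = 0.8804 bits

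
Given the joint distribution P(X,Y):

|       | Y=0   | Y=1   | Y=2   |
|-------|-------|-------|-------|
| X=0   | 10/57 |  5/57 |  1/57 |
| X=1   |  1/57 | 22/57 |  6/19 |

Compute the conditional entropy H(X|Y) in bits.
0.5114 bits

H(X|Y) = H(X,Y) - H(Y)

H(X,Y) = -Σ_{x,y} P(x,y) log₂ P(x,y). Per-cell terms -P(x,y)·log₂P(x,y):
  X=0: 0.44052, 0.30798, 0.10233
  X=1: 0.10233, 0.53011, 0.52515
Sum of the 6 terms: H(X,Y) = 2.0084 bits

Marginal of Y (column sums):
  P(Y=0) = 10/57 + 1/57 = 11/57
  P(Y=1) = 5/57 + 22/57 = 9/19
  P(Y=2) = 1/57 + 6/19 = 1/3
H(Y) = -[(11/57)·log₂(11/57) + (9/19)·log₂(9/19) + (1/3)·log₂(1/3)]
  = 0.45804 + 0.51063 + 0.52832 = 1.4970 bits

H(X|Y) = H(X,Y) - H(Y) = 2.0084 - 1.4970 = 0.5114 bits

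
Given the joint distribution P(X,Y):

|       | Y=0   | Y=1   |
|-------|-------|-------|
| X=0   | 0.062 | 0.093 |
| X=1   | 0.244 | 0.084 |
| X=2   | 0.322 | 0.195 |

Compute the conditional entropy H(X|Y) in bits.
1.3982 bits

H(X|Y) = H(X,Y) - H(Y)

H(X,Y) = -Σ_{x,y} P(x,y) log₂ P(x,y). Per-cell terms -P(x,y)·log₂P(x,y):
  X=0: 0.248718, 0.318676
  X=1: 0.496551, 0.300171
  X=2: 0.526427, 0.459899
Sum of the 6 terms: H(X,Y) = 2.35044 bits

Marginal of Y (column sums):
  P(Y=0) = 0.062 + 0.244 + 0.322 = 0.628
  P(Y=1) = 0.093 + 0.084 + 0.195 = 0.372
H(Y) = -[0.628·log₂(0.628) + 0.372·log₂(0.372)]
  = 0.421491 + 0.530705 = 0.95220 bits

H(X|Y) = H(X,Y) - H(Y) = 2.35044 - 0.95220 = 1.3982 bits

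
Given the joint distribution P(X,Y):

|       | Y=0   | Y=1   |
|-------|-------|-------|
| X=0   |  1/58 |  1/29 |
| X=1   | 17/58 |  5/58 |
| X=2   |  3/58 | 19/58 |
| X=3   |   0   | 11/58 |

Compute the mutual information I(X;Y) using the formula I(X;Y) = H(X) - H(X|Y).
0.3856 bits

I(X;Y) = H(X) - H(X|Y)

Marginal of X (row sums):
  P(X=0) = 1/58 + 1/29 = 3/58
  P(X=1) = 17/58 + 5/58 = 11/29
  P(X=2) = 3/58 + 19/58 = 11/29
  P(X=3) = 0 + 11/58 = 11/58
H(X) = -[(3/58)·log₂(3/58) + (11/29)·log₂(11/29) + (11/29)·log₂(11/29) + (11/58)·log₂(11/58)]
  = 0.221018 + 0.530484 + 0.530484 + 0.454897 = 1.73688 bits

Marginal of Y (column sums):
  P(Y=0) = 1/58 + 17/58 + 3/58 + 0 = 21/58
  P(Y=1) = 1/29 + 5/58 + 19/58 + 11/58 = 37/58
H(X|Y) = Σ_y P(y)·H(X|Y=y):
  Y=0: P(Y=0) = 21/58, P(X|Y=0) = (1/21, 17/21, 1/7, 0) → H(X|Y=0) = 0.856996
  Y=1: P(Y=1) = 37/58, P(X|Y=1) = (2/37, 5/37, 19/37, 11/37) → H(X|Y=1) = 1.631777
H(X|Y) = (21/58)·0.856996 + (37/58)·1.631777 = 1.35125 bits

I(X;Y) = H(X) - H(X|Y) = 1.73688 - 1.35125 = 0.3856 bits

Cross-check via I(X;Y) = H(X) + H(Y) - H(X,Y): computing H(Y) from the column sums and H(X,Y) from the 8 cells in the same way gives H(Y) = 0.94439 bits and H(X,Y) = 2.29564 bits, so
I(X;Y) = 1.73688 + 0.94439 - 2.29564 = 0.3856 bits ✓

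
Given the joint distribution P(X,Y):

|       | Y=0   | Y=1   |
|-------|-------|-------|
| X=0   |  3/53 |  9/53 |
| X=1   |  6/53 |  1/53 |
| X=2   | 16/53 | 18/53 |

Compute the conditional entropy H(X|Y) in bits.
1.1858 bits

H(X|Y) = H(X,Y) - H(Y)

H(X,Y) = -Σ_{x,y} P(x,y) log₂ P(x,y). Per-cell terms -P(x,y)·log₂P(x,y):
  X=0: 0.2345, 0.4344
  X=1: 0.3558, 0.1081
  X=2: 0.5216, 0.5291
Sum of the 6 terms: H(X,Y) = 2.1835 bits

Marginal of Y (column sums):
  P(Y=0) = 3/53 + 6/53 + 16/53 = 25/53
  P(Y=1) = 9/53 + 1/53 + 18/53 = 28/53
H(Y) = -[(25/53)·log₂(25/53) + (28/53)·log₂(28/53)]
  = 0.5114 + 0.4863 = 0.9977 bits

H(X|Y) = H(X,Y) - H(Y) = 2.1835 - 0.9977 = 1.1858 bits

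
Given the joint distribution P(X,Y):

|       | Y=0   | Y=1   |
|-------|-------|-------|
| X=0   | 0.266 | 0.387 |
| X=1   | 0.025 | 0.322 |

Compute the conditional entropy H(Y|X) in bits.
0.7663 bits

H(Y|X) = H(X,Y) - H(X)

H(X,Y) = -Σ_{x,y} P(x,y) log₂ P(x,y). Per-cell terms -P(x,y)·log₂P(x,y):
  X=0: 0.50819, 0.53003
  X=1: 0.13305, 0.52643
Sum of the 4 terms: H(X,Y) = 1.6977 bits

Marginal of X (row sums):
  P(X=0) = 0.266 + 0.387 = 0.653
  P(X=1) = 0.025 + 0.322 = 0.347
H(X) = -[0.653·log₂(0.653) + 0.347·log₂(0.347)]
  = 0.40149 + 0.52987 = 0.9314 bits

H(Y|X) = H(X,Y) - H(X) = 1.6977 - 0.9314 = 0.7663 bits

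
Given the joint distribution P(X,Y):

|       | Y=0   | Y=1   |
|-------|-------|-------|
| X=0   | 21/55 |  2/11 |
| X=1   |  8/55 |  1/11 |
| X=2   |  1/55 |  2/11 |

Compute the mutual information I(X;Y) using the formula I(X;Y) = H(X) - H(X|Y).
0.1676 bits

I(X;Y) = H(X) - H(X|Y)

Marginal of X (row sums):
  P(X=0) = 21/55 + 2/11 = 31/55
  P(X=1) = 8/55 + 1/11 = 13/55
  P(X=2) = 1/55 + 2/11 = 1/5
H(X) = -[(31/55)·log₂(31/55) + (13/55)·log₂(13/55) + (1/5)·log₂(1/5)]
  = 0.46622 + 0.49185 + 0.46439 = 1.42246 bits

Marginal of Y (column sums):
  P(Y=0) = 21/55 + 8/55 + 1/55 = 6/11
  P(Y=1) = 2/11 + 1/11 + 2/11 = 5/11
H(X|Y) = Σ_y P(y)·H(X|Y=y):
  Y=0: P(Y=0) = 6/11, P(X|Y=0) = (7/10, 4/15, 1/30) → H(X|Y=0) = 1.03227
  Y=1: P(Y=1) = 5/11, P(X|Y=1) = (2/5, 1/5, 2/5) → H(X|Y=1) = 1.52193
H(X|Y) = (6/11)·1.03227 + (5/11)·1.52193 = 1.25484 bits

I(X;Y) = H(X) - H(X|Y) = 1.42246 - 1.25484 = 0.1676 bits

Cross-check via I(X;Y) = H(X) + H(Y) - H(X,Y): computing H(Y) from the column sums and H(X,Y) from the 6 cells in the same way gives H(Y) = 0.99403 bits and H(X,Y) = 2.24887 bits, so
I(X;Y) = 1.42246 + 0.99403 - 2.24887 = 0.1676 bits ✓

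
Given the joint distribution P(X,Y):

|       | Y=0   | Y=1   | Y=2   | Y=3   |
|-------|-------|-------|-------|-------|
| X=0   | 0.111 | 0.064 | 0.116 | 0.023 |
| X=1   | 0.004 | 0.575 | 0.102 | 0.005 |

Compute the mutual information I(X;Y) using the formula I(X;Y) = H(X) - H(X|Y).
0.3364 bits

I(X;Y) = H(X) - H(X|Y)

Marginal of X (row sums):
  P(X=0) = 0.111 + 0.064 + 0.116 + 0.023 = 0.314
  P(X=1) = 0.004 + 0.575 + 0.102 + 0.005 = 0.686
H(X) = -[0.314·log₂(0.314) + 0.686·log₂(0.686)]
  = 0.52475 + 0.37299 = 0.89774 bits

Marginal of Y (column sums):
  P(Y=0) = 0.111 + 0.004 = 0.115
  P(Y=1) = 0.064 + 0.575 = 0.639
  P(Y=2) = 0.116 + 0.102 = 0.218
  P(Y=3) = 0.023 + 0.005 = 0.028
H(X|Y) = Σ_y P(y)·H(X|Y=y):
  Y=0: P(Y=0) = 0.115, P(X|Y=0) = (111/115, 4/115) → H(X|Y=0) = 0.21784
  Y=1: P(Y=1) = 0.639, P(X|Y=1) = (64/639, 575/639) → H(X|Y=1) = 0.46949
  Y=2: P(Y=2) = 0.218, P(X|Y=2) = (58/109, 51/109) → H(X|Y=2) = 0.99702
  Y=3: P(Y=3) = 0.028, P(X|Y=3) = (23/28, 5/28) → H(X|Y=3) = 0.67694
H(X|Y) = 0.115·0.21784 + 0.639·0.46949 + 0.218·0.99702 + 0.028·0.67694 = 0.56136 bits

I(X;Y) = H(X) - H(X|Y) = 0.89774 - 0.56136 = 0.3364 bits

Cross-check via I(X;Y) = H(X) + H(Y) - H(X,Y): computing H(Y) from the column sums and H(X,Y) from the 8 cells in the same way gives H(Y) = 1.39521 bits and H(X,Y) = 1.95657 bits, so
I(X;Y) = 0.89774 + 1.39521 - 1.95657 = 0.3364 bits ✓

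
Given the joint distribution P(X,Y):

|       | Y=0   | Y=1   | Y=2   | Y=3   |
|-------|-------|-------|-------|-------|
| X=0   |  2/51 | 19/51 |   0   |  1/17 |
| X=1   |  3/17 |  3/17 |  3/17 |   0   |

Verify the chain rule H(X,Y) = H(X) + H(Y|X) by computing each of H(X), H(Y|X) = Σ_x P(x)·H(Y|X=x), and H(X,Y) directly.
H(X) = 0.9975 bits, H(Y|X) = 1.2817 bits, H(X,Y) = 2.2792 bits

Marginal of X (row sums):
  P(X=0) = 2/51 + 19/51 + 0 + 1/17 = 8/17
  P(X=1) = 3/17 + 3/17 + 3/17 + 0 = 9/17
H(X) = -[(8/17)·log₂(8/17) + (9/17)·log₂(9/17)]
  = 0.51175 + 0.48576 = 0.9975 bits

H(Y|X) = Σ_x P(x)·H(Y|X=x):
  X=0: P(X=0) = 8/17, P(Y|X=0) = (1/12, 19/24, 0, 1/8) → H(Y|X=0) = 0.94057
  X=1: P(X=1) = 9/17, P(Y|X=1) = (1/3, 1/3, 1/3, 0) → H(Y|X=1) = 1.58496
H(Y|X) = (8/17)·0.94057 + (9/17)·1.58496 = 1.2817 bits

H(X,Y) = -Σ_{x,y} P(x,y) log₂ P(x,y). Per-cell terms -P(x,y)·log₂P(x,y):
  X=0: 0.18323, 0.53070, 0.00000, 0.24044
  X=1: 0.44162, 0.44162, 0.44162, 0.00000
  (cells with P = 0 contribute 0)
Sum of the 8 terms: H(X,Y) = 2.2792 bits

Chain rule check:
  H(X) + H(Y|X) = 0.9975 + 1.2817 = 2.2792 bits
  H(X,Y) = 2.2792 bits
✓ Chain rule verified.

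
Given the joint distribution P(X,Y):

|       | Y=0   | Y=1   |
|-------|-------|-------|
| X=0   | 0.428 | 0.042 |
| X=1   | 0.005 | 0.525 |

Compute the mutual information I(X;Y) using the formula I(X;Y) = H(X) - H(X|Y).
0.7421 bits

I(X;Y) = H(X) - H(X|Y)

Marginal of X (row sums):
  P(X=0) = 0.428 + 0.042 = 0.470
  P(X=1) = 0.005 + 0.525 = 0.530
H(X) = -[0.470·log₂(0.470) + 0.530·log₂(0.530)]
  = 0.511956 + 0.485446 = 0.997402 bits

Marginal of Y (column sums):
  P(Y=0) = 0.428 + 0.005 = 0.433
  P(Y=1) = 0.042 + 0.525 = 0.567
H(X|Y) = Σ_y P(y)·H(X|Y=y):
  Y=0: P(Y=0) = 0.433, P(X|Y=0) = (428/433, 5/433) → H(X|Y=0) = 0.090885
  Y=1: P(Y=1) = 0.567, P(X|Y=1) = (2/27, 25/27) → H(X|Y=1) = 0.380947
H(X|Y) = 0.433·0.090885 + 0.567·0.380947 = 0.255350 bits

I(X;Y) = H(X) - H(X|Y) = 0.997402 - 0.255350 = 0.7421 bits

Cross-check via I(X;Y) = H(X) + H(Y) - H(X,Y): computing H(Y) from the column sums and H(X,Y) from the 4 cells in the same way gives H(Y) = 0.987008 bits and H(X,Y) = 1.242358 bits, so
I(X;Y) = 0.997402 + 0.987008 - 1.242358 = 0.7421 bits ✓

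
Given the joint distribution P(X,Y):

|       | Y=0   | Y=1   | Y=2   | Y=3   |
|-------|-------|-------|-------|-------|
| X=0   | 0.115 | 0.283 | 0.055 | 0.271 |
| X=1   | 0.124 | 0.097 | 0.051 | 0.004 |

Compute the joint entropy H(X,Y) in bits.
2.5656 bits

H(X,Y) = -Σ_{x,y} P(x,y) log₂ P(x,y). Per-cell terms -P(x,y)·log₂P(x,y):
  X=0: 0.3588, 0.5154, 0.2301, 0.5105
  X=1: 0.3734, 0.3265, 0.2190, 0.0319
Sum of the 8 terms: H(X,Y) = 2.5656 bits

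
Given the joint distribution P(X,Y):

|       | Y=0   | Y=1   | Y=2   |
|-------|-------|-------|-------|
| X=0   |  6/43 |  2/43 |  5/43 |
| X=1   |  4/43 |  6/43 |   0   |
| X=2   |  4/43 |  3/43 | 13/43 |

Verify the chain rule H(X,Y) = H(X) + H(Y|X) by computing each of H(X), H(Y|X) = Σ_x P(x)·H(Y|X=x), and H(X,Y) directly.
H(X) = 1.5248 bits, H(Y|X) = 1.2622 bits, H(X,Y) = 2.7870 bits

Marginal of X (row sums):
  P(X=0) = 6/43 + 2/43 + 5/43 = 13/43
  P(X=1) = 4/43 + 6/43 + 0 = 10/43
  P(X=2) = 4/43 + 3/43 + 13/43 = 20/43
H(X) = -[(13/43)·log₂(13/43) + (10/43)·log₂(10/43) + (20/43)·log₂(20/43)]
  = 0.52176 + 0.48938 + 0.51364 = 1.5248 bits

H(Y|X) = Σ_x P(x)·H(Y|X=x):
  X=0: P(X=0) = 13/43, P(Y|X=0) = (6/13, 2/13, 5/13) → H(Y|X=0) = 1.46048
  X=1: P(X=1) = 10/43, P(Y|X=1) = (2/5, 3/5, 0) → H(Y|X=1) = 0.97095
  X=2: P(X=2) = 20/43, P(Y|X=2) = (1/5, 3/20, 13/20) → H(Y|X=2) = 1.27890
H(Y|X) = (13/43)·1.46048 + (10/43)·0.97095 + (20/43)·1.27890 = 1.2622 bits

H(X,Y) = -Σ_{x,y} P(x,y) log₂ P(x,y). Per-cell terms -P(x,y)·log₂P(x,y):
  X=0: 0.39646, 0.20587, 0.36097
  X=1: 0.31872, 0.39646, 0.00000
  X=2: 0.31872, 0.26800, 0.52176
  (cells with P = 0 contribute 0)
Sum of the 9 terms: H(X,Y) = 2.7870 bits

Chain rule check:
  H(X) + H(Y|X) = 1.5248 + 1.2622 = 2.7870 bits
  H(X,Y) = 2.7870 bits
✓ Chain rule verified.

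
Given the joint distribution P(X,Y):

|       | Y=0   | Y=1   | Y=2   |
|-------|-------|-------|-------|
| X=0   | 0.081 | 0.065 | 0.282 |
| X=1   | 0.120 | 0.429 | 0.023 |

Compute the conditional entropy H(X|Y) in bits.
0.5907 bits

H(X|Y) = H(X,Y) - H(Y)

H(X,Y) = -Σ_{x,y} P(x,y) log₂ P(x,y). Per-cell terms -P(x,y)·log₂P(x,y):
  X=0: 0.293701, 0.256322, 0.514998
  X=1: 0.367067, 0.523788, 0.125171
Sum of the 6 terms: H(X,Y) = 2.08105 bits

Marginal of Y (column sums):
  P(Y=0) = 0.081 + 0.120 = 0.201
  P(Y=1) = 0.065 + 0.429 = 0.494
  P(Y=2) = 0.282 + 0.023 = 0.305
H(Y) = -[0.201·log₂(0.201) + 0.494·log₂(0.494) + 0.305·log₂(0.305)]
  = 0.465261 + 0.502604 + 0.522501 = 1.49037 bits

H(X|Y) = H(X,Y) - H(Y) = 2.08105 - 1.49037 = 0.5907 bits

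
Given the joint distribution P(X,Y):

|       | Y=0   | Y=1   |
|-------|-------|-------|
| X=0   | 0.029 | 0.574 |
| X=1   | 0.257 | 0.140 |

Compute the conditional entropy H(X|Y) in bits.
0.6452 bits

H(X|Y) = H(X,Y) - H(Y)

H(X,Y) = -Σ_{x,y} P(x,y) log₂ P(x,y). Per-cell terms -P(x,y)·log₂P(x,y):
  X=0: 0.1481, 0.4597
  X=1: 0.5038, 0.3971
Sum of the 4 terms: H(X,Y) = 1.5087 bits

Marginal of Y (column sums):
  P(Y=0) = 0.029 + 0.257 = 0.286
  P(Y=1) = 0.574 + 0.140 = 0.714
H(Y) = -[0.286·log₂(0.286) + 0.714·log₂(0.714)]
  = 0.5165 + 0.3470 = 0.8635 bits

H(X|Y) = H(X,Y) - H(Y) = 1.5087 - 0.8635 = 0.6452 bits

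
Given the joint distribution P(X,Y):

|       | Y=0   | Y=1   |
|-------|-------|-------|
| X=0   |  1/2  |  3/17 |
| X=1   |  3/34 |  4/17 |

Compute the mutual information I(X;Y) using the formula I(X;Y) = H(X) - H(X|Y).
0.1438 bits

I(X;Y) = H(X) - H(X|Y)

Marginal of X (row sums):
  P(X=0) = 1/2 + 3/17 = 23/34
  P(X=1) = 3/34 + 4/17 = 11/34
H(X) = -[(23/34)·log₂(23/34) + (11/34)·log₂(11/34)]
  = 0.3815 + 0.5267 = 0.9082 bits

Marginal of Y (column sums):
  P(Y=0) = 1/2 + 3/34 = 10/17
  P(Y=1) = 3/17 + 4/17 = 7/17
H(X|Y) = Σ_y P(y)·H(X|Y=y):
  Y=0: P(Y=0) = 10/17, P(X|Y=0) = (17/20, 3/20) → H(X|Y=0) = 0.6098
  Y=1: P(Y=1) = 7/17, P(X|Y=1) = (3/7, 4/7) → H(X|Y=1) = 0.9852
H(X|Y) = (10/17)·0.6098 + (7/17)·0.9852 = 0.7644 bits

I(X;Y) = H(X) - H(X|Y) = 0.9082 - 0.7644 = 0.1438 bits

Cross-check via I(X;Y) = H(X) + H(Y) - H(X,Y): computing H(Y) from the column sums and H(X,Y) from the 4 cells in the same way gives H(Y) = 0.9774 bits and H(X,Y) = 1.7418 bits, so
I(X;Y) = 0.9082 + 0.9774 - 1.7418 = 0.1438 bits ✓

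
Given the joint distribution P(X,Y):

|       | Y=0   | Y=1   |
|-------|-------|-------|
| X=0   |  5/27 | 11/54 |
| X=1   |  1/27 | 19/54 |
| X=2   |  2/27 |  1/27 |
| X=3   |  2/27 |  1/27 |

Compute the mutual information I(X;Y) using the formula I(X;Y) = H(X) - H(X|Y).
0.1822 bits

I(X;Y) = H(X) - H(X|Y)

Marginal of X (row sums):
  P(X=0) = 5/27 + 11/54 = 7/18
  P(X=1) = 1/27 + 19/54 = 7/18
  P(X=2) = 2/27 + 1/27 = 1/9
  P(X=3) = 2/27 + 1/27 = 1/9
H(X) = -[(7/18)·log₂(7/18) + (7/18)·log₂(7/18) + (1/9)·log₂(1/9) + (1/9)·log₂(1/9)]
  = 0.5299 + 0.5299 + 0.3522 + 0.3522 = 1.7642 bits

Marginal of Y (column sums):
  P(Y=0) = 5/27 + 1/27 + 2/27 + 2/27 = 10/27
  P(Y=1) = 11/54 + 19/54 + 1/27 + 1/27 = 17/27
H(X|Y) = Σ_y P(y)·H(X|Y=y):
  Y=0: P(Y=0) = 10/27, P(X|Y=0) = (1/2, 1/10, 1/5, 1/5) → H(X|Y=0) = 1.7610
  Y=1: P(Y=1) = 17/27, P(X|Y=1) = (11/34, 19/34, 1/17, 1/17) → H(X|Y=1) = 1.4767
H(X|Y) = (10/27)·1.7610 + (17/27)·1.4767 = 1.5820 bits

I(X;Y) = H(X) - H(X|Y) = 1.7642 - 1.5820 = 0.1822 bits

Cross-check via I(X;Y) = H(X) + H(Y) - H(X,Y): computing H(Y) from the column sums and H(X,Y) from the 8 cells in the same way gives H(Y) = 0.9510 bits and H(X,Y) = 2.5330 bits, so
I(X;Y) = 1.7642 + 0.9510 - 2.5330 = 0.1822 bits ✓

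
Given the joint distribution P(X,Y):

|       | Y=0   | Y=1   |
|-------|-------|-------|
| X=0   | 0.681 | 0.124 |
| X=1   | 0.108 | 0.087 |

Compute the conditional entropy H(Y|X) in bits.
0.6923 bits

H(Y|X) = H(X,Y) - H(X)

H(X,Y) = -Σ_{x,y} P(x,y) log₂ P(x,y). Per-cell terms -P(x,y)·log₂P(x,y):
  X=0: 0.377460, 0.373437
  X=1: 0.346777, 0.306487
Sum of the 4 terms: H(X,Y) = 1.404161 bits

Marginal of X (row sums):
  P(X=0) = 0.681 + 0.124 = 0.805
  P(X=1) = 0.108 + 0.087 = 0.195
H(X) = -[0.805·log₂(0.805) + 0.195·log₂(0.195)]
  = 0.251916 + 0.459899 = 0.711815 bits

H(Y|X) = H(X,Y) - H(X) = 1.404161 - 0.711815 = 0.6923 bits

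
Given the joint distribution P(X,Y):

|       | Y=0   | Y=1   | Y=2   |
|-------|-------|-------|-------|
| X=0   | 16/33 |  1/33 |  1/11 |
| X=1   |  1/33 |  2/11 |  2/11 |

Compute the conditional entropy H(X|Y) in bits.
0.5422 bits

H(X|Y) = H(X,Y) - H(Y)

H(X,Y) = -Σ_{x,y} P(x,y) log₂ P(x,y). Per-cell terms -P(x,y)·log₂P(x,y):
  X=0: 0.50637, 0.15286, 0.31449
  X=1: 0.15286, 0.44717, 0.44717
Sum of the 6 terms: H(X,Y) = 2.0209 bits

Marginal of Y (column sums):
  P(Y=0) = 16/33 + 1/33 = 17/33
  P(Y=1) = 1/33 + 2/11 = 7/33
  P(Y=2) = 1/11 + 2/11 = 3/11
H(Y) = -[(17/33)·log₂(17/33) + (7/33)·log₂(7/33) + (3/11)·log₂(3/11)]
  = 0.49296 + 0.47452 + 0.51122 = 1.4787 bits

H(X|Y) = H(X,Y) - H(Y) = 2.0209 - 1.4787 = 0.5422 bits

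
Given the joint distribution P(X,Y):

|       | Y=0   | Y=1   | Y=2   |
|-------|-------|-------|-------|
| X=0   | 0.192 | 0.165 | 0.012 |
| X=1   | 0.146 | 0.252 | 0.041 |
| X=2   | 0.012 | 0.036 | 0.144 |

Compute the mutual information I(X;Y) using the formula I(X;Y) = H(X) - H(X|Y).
0.3088 bits

I(X;Y) = H(X) - H(X|Y)

Marginal of X (row sums):
  P(X=0) = 0.192 + 0.165 + 0.012 = 0.369
  P(X=1) = 0.146 + 0.252 + 0.041 = 0.439
  P(X=2) = 0.012 + 0.036 + 0.144 = 0.192
H(X) = -[0.369·log₂(0.369) + 0.439·log₂(0.439) + 0.192·log₂(0.192)]
  = 0.53074 + 0.52140 + 0.45712 = 1.50926 bits

Marginal of Y (column sums):
  P(Y=0) = 0.192 + 0.146 + 0.012 = 0.350
  P(Y=1) = 0.165 + 0.252 + 0.036 = 0.453
  P(Y=2) = 0.012 + 0.041 + 0.144 = 0.197
H(X|Y) = Σ_y P(y)·H(X|Y=y):
  Y=0: P(Y=0) = 0.350, P(X|Y=0) = (96/175, 73/175, 6/175) → H(X|Y=0) = 1.16822
  Y=1: P(Y=1) = 0.453, P(X|Y=1) = (55/151, 84/151, 12/151) → H(X|Y=1) = 1.29172
  Y=2: P(Y=2) = 0.197, P(X|Y=2) = (12/197, 41/197, 144/197) → H(X|Y=2) = 1.04769
H(X|Y) = 0.350·1.16822 + 0.453·1.29172 + 0.197·1.04769 = 1.20042 bits

I(X;Y) = H(X) - H(X|Y) = 1.50926 - 1.20042 = 0.3088 bits

Cross-check via I(X;Y) = H(X) + H(Y) - H(X,Y): computing H(Y) from the column sums and H(X,Y) from the 9 cells in the same way gives H(Y) = 1.50933 bits and H(X,Y) = 2.70975 bits, so
I(X;Y) = 1.50926 + 1.50933 - 2.70975 = 0.3088 bits ✓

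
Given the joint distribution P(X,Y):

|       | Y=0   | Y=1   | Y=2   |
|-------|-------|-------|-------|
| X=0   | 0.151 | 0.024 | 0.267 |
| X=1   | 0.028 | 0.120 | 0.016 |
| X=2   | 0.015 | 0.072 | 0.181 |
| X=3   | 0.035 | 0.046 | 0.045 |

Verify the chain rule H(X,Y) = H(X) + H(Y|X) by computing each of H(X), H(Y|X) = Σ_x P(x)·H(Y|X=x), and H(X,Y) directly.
H(X) = 1.8340 bits, H(Y|X) = 1.2080 bits, H(X,Y) = 3.0421 bits

Marginal of X (row sums):
  P(X=0) = 0.151 + 0.024 + 0.267 = 0.442
  P(X=1) = 0.028 + 0.120 + 0.016 = 0.164
  P(X=2) = 0.015 + 0.072 + 0.181 = 0.268
  P(X=3) = 0.035 + 0.046 + 0.045 = 0.126
H(X) = -[0.442·log₂(0.442) + 0.164·log₂(0.164) + 0.268·log₂(0.268) + 0.126·log₂(0.126)]
  = 0.520624 + 0.427750 + 0.509118 + 0.376552 = 1.8340 bits

H(Y|X) = Σ_x P(x)·H(Y|X=x):
  X=0: P(X=0) = 0.442, P(Y|X=0) = (151/442, 12/221, 267/442) → H(Y|X=0) = 1.196853
  X=1: P(X=1) = 0.164, P(Y|X=1) = (7/41, 30/41, 4/41) → H(Y|X=1) = 1.092718
  X=2: P(X=2) = 0.268, P(Y|X=2) = (15/268, 18/67, 181/268) → H(Y|X=2) = 1.124634
  X=3: P(X=3) = 0.126, P(Y|X=3) = (5/18, 23/63, 5/14) → H(Y|X=3) = 1.574564
H(Y|X) = 0.442·1.196853 + 0.164·1.092718 + 0.268·1.124634 + 0.126·1.574564 = 1.2080 bits

H(X,Y) = -Σ_{x,y} P(x,y) log₂ P(x,y). Per-cell terms -P(x,y)·log₂P(x,y):
  X=0: 0.411834, 0.129140, 0.508659
  X=1: 0.144436, 0.367067, 0.095453
  X=2: 0.090883, 0.273302, 0.446335
  X=3: 0.169278, 0.204342, 0.201327
Sum of the 12 terms: H(X,Y) = 3.0421 bits

Chain rule check:
  H(X) + H(Y|X) = 1.8340 + 1.2080 = 3.0420 bits
  H(X,Y) = 3.0421 bits
✓ Chain rule verified (Δ = 0.0001 is 4-dp rounding noise: each of the three values was rounded independently).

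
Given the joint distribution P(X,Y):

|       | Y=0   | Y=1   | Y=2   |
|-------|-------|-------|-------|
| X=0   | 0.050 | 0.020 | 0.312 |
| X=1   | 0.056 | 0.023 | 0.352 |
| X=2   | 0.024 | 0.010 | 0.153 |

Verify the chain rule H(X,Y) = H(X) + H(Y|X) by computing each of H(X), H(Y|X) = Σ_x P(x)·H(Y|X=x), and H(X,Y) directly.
H(X) = 1.5060 bits, H(Y|X) = 0.8455 bits, H(X,Y) = 2.3515 bits

Marginal of X (row sums):
  P(X=0) = 0.050 + 0.020 + 0.312 = 0.382
  P(X=1) = 0.056 + 0.023 + 0.352 = 0.431
  P(X=2) = 0.024 + 0.010 + 0.153 = 0.187
H(X) = -[0.382·log₂(0.382) + 0.431·log₂(0.431) + 0.187·log₂(0.187)]
  = 0.5304 + 0.5233 + 0.4523 = 1.5060 bits

H(Y|X) = Σ_x P(x)·H(Y|X=x):
  X=0: P(X=0) = 0.382, P(Y|X=0) = (25/191, 10/191, 156/191) → H(Y|X=0) = 0.8453
  X=1: P(X=1) = 0.431, P(Y|X=1) = (56/431, 23/431, 352/431) → H(Y|X=1) = 0.8467
  X=2: P(X=2) = 0.187, P(Y|X=2) = (24/187, 10/187, 9/11) → H(Y|X=2) = 0.8429
H(Y|X) = 0.382·0.8453 + 0.431·0.8467 + 0.187·0.8429 = 0.8455 bits

H(X,Y) = -Σ_{x,y} P(x,y) log₂ P(x,y). Per-cell terms -P(x,y)·log₂P(x,y):
  X=0: 0.2161, 0.1129, 0.5243
  X=1: 0.2329, 0.1252, 0.5302
  X=2: 0.1291, 0.0664, 0.4144
Sum of the 9 terms: H(X,Y) = 2.3515 bits

Chain rule check:
  H(X) + H(Y|X) = 1.5060 + 0.8455 = 2.3515 bits
  H(X,Y) = 2.3515 bits
✓ Chain rule verified.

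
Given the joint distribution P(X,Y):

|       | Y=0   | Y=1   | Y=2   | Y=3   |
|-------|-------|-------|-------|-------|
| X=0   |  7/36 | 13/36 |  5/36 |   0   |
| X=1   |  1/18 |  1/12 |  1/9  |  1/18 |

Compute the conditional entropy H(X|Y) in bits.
0.7482 bits

H(X|Y) = H(X,Y) - H(Y)

H(X,Y) = -Σ_{x,y} P(x,y) log₂ P(x,y). Per-cell terms -P(x,y)·log₂P(x,y):
  X=0: 0.4593886, 0.5306475, 0.3955551, 0.0000000
  X=1: 0.2316625, 0.2987469, 0.3522139, 0.2316625
  (cells with P = 0 contribute 0)
Sum of the 8 terms: H(X,Y) = 2.499877 bits

Marginal of Y (column sums):
  P(Y=0) = 7/36 + 1/18 = 1/4
  P(Y=1) = 13/36 + 1/12 = 4/9
  P(Y=2) = 5/36 + 1/9 = 1/4
  P(Y=3) = 0 + 1/18 = 1/18
H(Y) = -[(1/4)·log₂(1/4) + (4/9)·log₂(4/9) + (1/4)·log₂(1/4) + (1/18)·log₂(1/18)]
  = 0.5000000 + 0.5199667 + 0.5000000 + 0.2316625 = 1.751629 bits

H(X|Y) = H(X,Y) - H(Y) = 2.499877 - 1.751629 = 0.7482 bits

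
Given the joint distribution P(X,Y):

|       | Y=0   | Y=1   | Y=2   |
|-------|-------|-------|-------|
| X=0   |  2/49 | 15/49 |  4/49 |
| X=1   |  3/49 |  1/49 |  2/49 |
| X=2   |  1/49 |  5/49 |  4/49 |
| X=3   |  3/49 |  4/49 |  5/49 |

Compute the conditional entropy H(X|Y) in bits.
1.7122 bits

H(X|Y) = H(X,Y) - H(Y)

H(X,Y) = -Σ_{x,y} P(x,y) log₂ P(x,y). Per-cell terms -P(x,y)·log₂P(x,y):
  X=0: 0.18836, 0.52280, 0.29508
  X=1: 0.24672, 0.11459, 0.18836
  X=2: 0.11459, 0.33600, 0.29508
  X=3: 0.24672, 0.29508, 0.33600
Sum of the 12 terms: H(X,Y) = 3.1794 bits

Marginal of Y (column sums):
  P(Y=0) = 2/49 + 3/49 + 1/49 + 3/49 = 9/49
  P(Y=1) = 15/49 + 1/49 + 5/49 + 4/49 = 25/49
  P(Y=2) = 4/49 + 2/49 + 4/49 + 5/49 = 15/49
H(Y) = -[(9/49)·log₂(9/49) + (25/49)·log₂(25/49) + (15/49)·log₂(15/49)]
  = 0.44904 + 0.49533 + 0.52280 = 1.4672 bits

H(X|Y) = H(X,Y) - H(Y) = 3.1794 - 1.4672 = 1.7122 bits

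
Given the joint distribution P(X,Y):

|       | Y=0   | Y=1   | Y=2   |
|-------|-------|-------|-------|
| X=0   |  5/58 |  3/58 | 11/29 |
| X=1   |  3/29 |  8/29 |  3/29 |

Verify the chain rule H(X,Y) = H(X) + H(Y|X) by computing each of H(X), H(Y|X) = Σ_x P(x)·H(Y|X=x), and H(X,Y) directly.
H(X) = 0.9991 bits, H(Y|X) = 1.2469 bits, H(X,Y) = 2.2461 bits

Marginal of X (row sums):
  P(X=0) = 5/58 + 3/58 + 11/29 = 15/29
  P(X=1) = 3/29 + 8/29 + 3/29 = 14/29
H(X) = -[(15/29)·log₂(15/29) + (14/29)·log₂(14/29)]
  = 0.49194 + 0.50720 = 0.9991 bits

H(Y|X) = Σ_x P(x)·H(Y|X=x):
  X=0: P(X=0) = 15/29, P(Y|X=0) = (1/6, 1/10, 11/15) → H(Y|X=0) = 1.09116
  X=1: P(X=1) = 14/29, P(Y|X=1) = (3/14, 4/7, 3/14) → H(Y|X=1) = 1.41380
H(Y|X) = (15/29)·1.09116 + (14/29)·1.41380 = 1.2469 bits

H(X,Y) = -Σ_{x,y} P(x,y) log₂ P(x,y). Per-cell terms -P(x,y)·log₂P(x,y):
  X=0: 0.30483, 0.22102, 0.53048
  X=1: 0.33859, 0.51255, 0.33859
Sum of the 6 terms: H(X,Y) = 2.2461 bits

Chain rule check:
  H(X) + H(Y|X) = 0.9991 + 1.2469 = 2.2460 bits
  H(X,Y) = 2.2461 bits
✓ Chain rule verified (Δ = 0.0001 is 4-dp rounding noise: each of the three values was rounded independently).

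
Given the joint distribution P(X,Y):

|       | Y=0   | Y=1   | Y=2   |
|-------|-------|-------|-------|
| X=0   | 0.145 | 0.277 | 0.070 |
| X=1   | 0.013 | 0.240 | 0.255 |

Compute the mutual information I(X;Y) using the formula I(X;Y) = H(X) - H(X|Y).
0.1756 bits

I(X;Y) = H(X) - H(X|Y)

Marginal of X (row sums):
  P(X=0) = 0.145 + 0.277 + 0.070 = 0.492
  P(X=1) = 0.013 + 0.240 + 0.255 = 0.508
H(X) = -[0.492·log₂(0.492) + 0.508·log₂(0.508)]
  = 0.5034 + 0.4964 = 0.9998 bits

Marginal of Y (column sums):
  P(Y=0) = 0.145 + 0.013 = 0.158
  P(Y=1) = 0.277 + 0.240 = 0.517
  P(Y=2) = 0.070 + 0.255 = 0.325
H(X|Y) = Σ_y P(y)·H(X|Y=y):
  Y=0: P(Y=0) = 0.158, P(X|Y=0) = (145/158, 13/158) → H(X|Y=0) = 0.4102
  Y=1: P(Y=1) = 0.517, P(X|Y=1) = (277/517, 240/517) → H(X|Y=1) = 0.9963
  Y=2: P(Y=2) = 0.325, P(X|Y=2) = (14/65, 51/65) → H(X|Y=2) = 0.7516
H(X|Y) = 0.158·0.4102 + 0.517·0.9963 + 0.325·0.7516 = 0.8242 bits

I(X;Y) = H(X) - H(X|Y) = 0.9998 - 0.8242 = 0.1756 bits

Cross-check via I(X;Y) = H(X) + H(Y) - H(X,Y): computing H(Y) from the column sums and H(X,Y) from the 6 cells in the same way gives H(Y) = 1.4396 bits and H(X,Y) = 2.2638 bits, so
I(X;Y) = 0.9998 + 1.4396 - 2.2638 = 0.1756 bits ✓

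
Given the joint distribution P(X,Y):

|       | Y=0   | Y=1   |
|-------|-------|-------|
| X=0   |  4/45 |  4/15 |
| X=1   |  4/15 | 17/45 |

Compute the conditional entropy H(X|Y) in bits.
0.9190 bits

H(X|Y) = H(X,Y) - H(Y)

H(X,Y) = -Σ_{x,y} P(x,y) log₂ P(x,y). Per-cell terms -P(x,y)·log₂P(x,y):
  X=0: 0.3104, 0.5085
  X=1: 0.5085, 0.5305
Sum of the 4 terms: H(X,Y) = 1.8579 bits

Marginal of Y (column sums):
  P(Y=0) = 4/45 + 4/15 = 16/45
  P(Y=1) = 4/15 + 17/45 = 29/45
H(Y) = -[(16/45)·log₂(16/45) + (29/45)·log₂(29/45)]
  = 0.5304 + 0.4085 = 0.9389 bits

H(X|Y) = H(X,Y) - H(Y) = 1.8579 - 0.9389 = 0.9190 bits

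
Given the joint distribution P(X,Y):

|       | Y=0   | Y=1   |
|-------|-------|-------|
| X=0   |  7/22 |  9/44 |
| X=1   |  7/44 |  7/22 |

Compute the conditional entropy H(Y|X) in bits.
0.9430 bits

H(Y|X) = H(X,Y) - H(X)

H(X,Y) = -Σ_{x,y} P(x,y) log₂ P(x,y). Per-cell terms -P(x,y)·log₂P(x,y):
  X=0: 0.525661, 0.468308
  X=1: 0.421921, 0.525661
Sum of the 4 terms: H(X,Y) = 1.94155 bits

Marginal of X (row sums):
  P(X=0) = 7/22 + 9/44 = 23/44
  P(X=1) = 7/44 + 7/22 = 21/44
H(X) = -[(23/44)·log₂(23/44) + (21/44)·log₂(21/44)]
  = 0.489205 + 0.509305 = 0.99851 bits

H(Y|X) = H(X,Y) - H(X) = 1.94155 - 0.99851 = 0.9430 bits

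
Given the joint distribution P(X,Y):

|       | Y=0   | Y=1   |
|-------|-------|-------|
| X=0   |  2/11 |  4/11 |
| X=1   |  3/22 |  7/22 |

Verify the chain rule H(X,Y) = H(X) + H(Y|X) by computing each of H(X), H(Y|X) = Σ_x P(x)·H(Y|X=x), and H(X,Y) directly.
H(X) = 0.9940 bits, H(Y|X) = 0.9015 bits, H(X,Y) = 1.8955 bits

Marginal of X (row sums):
  P(X=0) = 2/11 + 4/11 = 6/11
  P(X=1) = 3/22 + 7/22 = 5/11
H(X) = -[(6/11)·log₂(6/11) + (5/11)·log₂(5/11)]
  = 0.47698 + 0.51705 = 0.9940 bits

H(Y|X) = Σ_x P(x)·H(Y|X=x):
  X=0: P(X=0) = 6/11, P(Y|X=0) = (1/3, 2/3) → H(Y|X=0) = 0.91830
  X=1: P(X=1) = 5/11, P(Y|X=1) = (3/10, 7/10) → H(Y|X=1) = 0.88129
H(Y|X) = (6/11)·0.91830 + (5/11)·0.88129 = 0.9015 bits

H(X,Y) = -Σ_{x,y} P(x,y) log₂ P(x,y). Per-cell terms -P(x,y)·log₂P(x,y):
  X=0: 0.44717, 0.53070
  X=1: 0.39197, 0.52566
Sum of the 4 terms: H(X,Y) = 1.8955 bits

Chain rule check:
  H(X) + H(Y|X) = 0.9940 + 0.9015 = 1.8955 bits
  H(X,Y) = 1.8955 bits
✓ Chain rule verified.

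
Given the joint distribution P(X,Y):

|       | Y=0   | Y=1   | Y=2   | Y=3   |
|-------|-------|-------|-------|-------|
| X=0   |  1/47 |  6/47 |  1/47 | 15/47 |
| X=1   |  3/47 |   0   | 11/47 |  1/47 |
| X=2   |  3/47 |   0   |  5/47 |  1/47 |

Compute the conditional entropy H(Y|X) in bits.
1.2317 bits

H(Y|X) = H(X,Y) - H(X)

H(X,Y) = -Σ_{x,y} P(x,y) log₂ P(x,y). Per-cell terms -P(x,y)·log₂P(x,y):
  X=0: 0.118183, 0.379101, 0.118183, 0.525861
  X=1: 0.253380, 0.000000, 0.490356, 0.118183
  X=2: 0.253380, 0.000000, 0.343900, 0.118183
  (cells with P = 0 contribute 0)
Sum of the 12 terms: H(X,Y) = 2.71871 bits

Marginal of X (row sums):
  P(X=0) = 1/47 + 6/47 + 1/47 + 15/47 = 23/47
  P(X=1) = 3/47 + 0 + 11/47 + 1/47 = 15/47
  P(X=2) = 3/47 + 0 + 5/47 + 1/47 = 9/47
H(X) = -[(23/47)·log₂(23/47) + (15/47)·log₂(15/47) + (9/47)·log₂(9/47)]
  = 0.504545 + 0.525861 + 0.456638 = 1.48704 bits

H(Y|X) = H(X,Y) - H(X) = 2.71871 - 1.48704 = 1.2317 bits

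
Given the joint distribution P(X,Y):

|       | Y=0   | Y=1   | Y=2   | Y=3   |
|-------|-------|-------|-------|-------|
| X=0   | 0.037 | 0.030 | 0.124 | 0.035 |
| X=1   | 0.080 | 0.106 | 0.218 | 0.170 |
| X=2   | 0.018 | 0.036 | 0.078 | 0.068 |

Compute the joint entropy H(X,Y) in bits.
3.2466 bits

H(X,Y) = -Σ_{x,y} P(x,y) log₂ P(x,y). Per-cell terms -P(x,y)·log₂P(x,y):
  X=0: 0.17598, 0.15177, 0.37344, 0.16928
  X=1: 0.29151, 0.34321, 0.47908, 0.43459
  X=2: 0.10433, 0.17265, 0.28707, 0.26373
Sum of the 12 terms: H(X,Y) = 3.2466 bits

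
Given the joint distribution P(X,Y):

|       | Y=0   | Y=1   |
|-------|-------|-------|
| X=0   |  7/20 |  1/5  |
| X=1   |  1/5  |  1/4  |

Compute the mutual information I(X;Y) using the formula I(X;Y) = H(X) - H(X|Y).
0.0267 bits

I(X;Y) = H(X) - H(X|Y)

Marginal of X (row sums):
  P(X=0) = 7/20 + 1/5 = 11/20
  P(X=1) = 1/5 + 1/4 = 9/20
H(X) = -[(11/20)·log₂(11/20) + (9/20)·log₂(9/20)]
  = 0.4744 + 0.5184 = 0.9928 bits

Marginal of Y (column sums):
  P(Y=0) = 7/20 + 1/5 = 11/20
  P(Y=1) = 1/5 + 1/4 = 9/20
H(X|Y) = Σ_y P(y)·H(X|Y=y):
  Y=0: P(Y=0) = 11/20, P(X|Y=0) = (7/11, 4/11) → H(X|Y=0) = 0.9457
  Y=1: P(Y=1) = 9/20, P(X|Y=1) = (4/9, 5/9) → H(X|Y=1) = 0.9911
H(X|Y) = (11/20)·0.9457 + (9/20)·0.9911 = 0.9661 bits

I(X;Y) = H(X) - H(X|Y) = 0.9928 - 0.9661 = 0.0267 bits

Cross-check via I(X;Y) = H(X) + H(Y) - H(X,Y): computing H(Y) from the column sums and H(X,Y) from the 4 cells in the same way gives H(Y) = 0.9928 bits and H(X,Y) = 1.9589 bits, so
I(X;Y) = 0.9928 + 0.9928 - 1.9589 = 0.0267 bits ✓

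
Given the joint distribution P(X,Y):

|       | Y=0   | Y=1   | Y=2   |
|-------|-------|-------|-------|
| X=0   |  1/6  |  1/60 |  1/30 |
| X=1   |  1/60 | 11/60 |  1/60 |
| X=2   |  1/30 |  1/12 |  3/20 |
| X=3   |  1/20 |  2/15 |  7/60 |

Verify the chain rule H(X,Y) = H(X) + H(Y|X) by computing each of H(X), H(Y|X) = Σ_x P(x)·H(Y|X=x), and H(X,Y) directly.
H(X) = 1.9857 bits, H(Y|X) = 1.1909 bits, H(X,Y) = 3.1766 bits

Marginal of X (row sums):
  P(X=0) = 1/6 + 1/60 + 1/30 = 13/60
  P(X=1) = 1/60 + 11/60 + 1/60 = 13/60
  P(X=2) = 1/30 + 1/12 + 3/20 = 4/15
  P(X=3) = 1/20 + 2/15 + 7/60 = 3/10
H(X) = -[(13/60)·log₂(13/60) + (13/60)·log₂(13/60) + (4/15)·log₂(4/15) + (3/10)·log₂(3/10)]
  = 0.47806 + 0.47806 + 0.50850 + 0.52109 = 1.9857 bits

H(Y|X) = Σ_x P(x)·H(Y|X=x):
  X=0: P(X=0) = 13/60, P(Y|X=0) = (10/13, 1/13, 2/13) → H(Y|X=0) = 0.99126
  X=1: P(X=1) = 13/60, P(Y|X=1) = (1/13, 11/13, 1/13) → H(Y|X=1) = 0.77323
  X=2: P(X=2) = 4/15, P(Y|X=2) = (1/8, 5/16, 9/16) → H(Y|X=2) = 1.36631
  X=3: P(X=3) = 3/10, P(Y|X=3) = (1/6, 4/9, 7/18) → H(Y|X=3) = 1.48068
H(Y|X) = (13/60)·0.99126 + (13/60)·0.77323 + (4/15)·1.36631 + (3/10)·1.48068 = 1.1909 bits

H(X,Y) = -Σ_{x,y} P(x,y) log₂ P(x,y). Per-cell terms -P(x,y)·log₂P(x,y):
  X=0: 0.43083, 0.09845, 0.16356
  X=1: 0.09845, 0.44870, 0.09845
  X=2: 0.16356, 0.29875, 0.41054
  X=3: 0.21610, 0.38759, 0.36161
Sum of the 12 terms: H(X,Y) = 3.1766 bits

Chain rule check:
  H(X) + H(Y|X) = 1.9857 + 1.1909 = 3.1766 bits
  H(X,Y) = 3.1766 bits
✓ Chain rule verified.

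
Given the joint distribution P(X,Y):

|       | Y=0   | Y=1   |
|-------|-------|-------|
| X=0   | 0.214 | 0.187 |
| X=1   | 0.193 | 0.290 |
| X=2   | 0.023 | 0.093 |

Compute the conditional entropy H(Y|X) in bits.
0.9519 bits

H(Y|X) = H(X,Y) - H(X)

H(X,Y) = -Σ_{x,y} P(x,y) log₂ P(x,y). Per-cell terms -P(x,y)·log₂P(x,y):
  X=0: 0.476004, 0.452332
  X=1: 0.458052, 0.517904
  X=2: 0.125171, 0.318676
Sum of the 6 terms: H(X,Y) = 2.34814 bits

Marginal of X (row sums):
  P(X=0) = 0.214 + 0.187 = 0.401
  P(X=1) = 0.193 + 0.290 = 0.483
  P(X=2) = 0.023 + 0.093 = 0.116
H(X) = -[0.401·log₂(0.401) + 0.483·log₂(0.483) + 0.116·log₂(0.116)]
  = 0.528649 + 0.507104 + 0.360505 = 1.39626 bits

H(Y|X) = H(X,Y) - H(X) = 2.34814 - 1.39626 = 0.9519 bits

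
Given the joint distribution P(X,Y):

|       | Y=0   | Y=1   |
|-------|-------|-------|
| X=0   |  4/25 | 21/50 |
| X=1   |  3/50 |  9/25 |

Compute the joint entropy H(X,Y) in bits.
1.7228 bits

H(X,Y) = -Σ_{x,y} P(x,y) log₂ P(x,y). Per-cell terms -P(x,y)·log₂P(x,y):
  X=0: 0.42302, 0.52565
  X=1: 0.24353, 0.53062
Sum of the 4 terms: H(X,Y) = 1.7228 bits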